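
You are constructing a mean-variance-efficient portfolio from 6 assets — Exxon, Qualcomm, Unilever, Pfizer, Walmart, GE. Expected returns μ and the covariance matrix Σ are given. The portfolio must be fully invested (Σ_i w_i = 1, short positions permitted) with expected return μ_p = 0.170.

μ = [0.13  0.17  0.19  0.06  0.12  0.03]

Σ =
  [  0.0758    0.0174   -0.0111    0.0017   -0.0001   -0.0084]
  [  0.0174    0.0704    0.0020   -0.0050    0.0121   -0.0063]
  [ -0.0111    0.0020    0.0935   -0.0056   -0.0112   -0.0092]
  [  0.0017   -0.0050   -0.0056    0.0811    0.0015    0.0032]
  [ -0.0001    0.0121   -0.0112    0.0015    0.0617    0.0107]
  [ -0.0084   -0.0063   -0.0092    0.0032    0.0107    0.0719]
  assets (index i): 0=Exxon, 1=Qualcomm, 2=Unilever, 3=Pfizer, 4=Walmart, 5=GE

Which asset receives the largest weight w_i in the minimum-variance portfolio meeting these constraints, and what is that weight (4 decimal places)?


u=Σ⁻¹μ = [1.7662  1.7097  2.5667  0.9193  1.9217  0.7749]
v=Σ⁻¹𝟙 = [14.7733  9.9969  16.2669  12.8707  14.1512  15.9128]
a=μᵀu=1.316932  b=𝟙ᵀu=9.658503  c=𝟙ᵀv=83.971932  D=ac−b²=17.298633
λ₁=(c·0.170−b)/D = (83.971932·0.170−9.658503)/17.298633 = 0.266884
λ₂=(a−b·0.170)/D = (1.316932−9.658503·0.170)/17.298633 = -0.018788
w* = 0.266884·u + -0.018788·v:
  w_0 = 0.266884·1.7662 + -0.018788·14.7733 = 0.1938  (Exxon)
  w_1 = 0.266884·1.7097 + -0.018788·9.9969 = 0.2685  (Qualcomm)
  w_2 = 0.266884·2.5667 + -0.018788·16.2669 = 0.3794  (Unilever)
  w_3 = 0.266884·0.9193 + -0.018788·12.8707 = 0.0035  (Pfizer)
  w_4 = 0.266884·1.9217 + -0.018788·14.1512 = 0.2470  (Walmart)
  w_5 = 0.266884·0.7749 + -0.018788·15.9128 = -0.0922  (GE)
Σw_i=1.0000  μᵀw=0.1700
σ²=wᵀΣw=λ₁·μ_p+λ₂ = 0.266884·0.170 + -0.018788 = 0.026582 ≈ 0.0266

Unilever (0.3794)


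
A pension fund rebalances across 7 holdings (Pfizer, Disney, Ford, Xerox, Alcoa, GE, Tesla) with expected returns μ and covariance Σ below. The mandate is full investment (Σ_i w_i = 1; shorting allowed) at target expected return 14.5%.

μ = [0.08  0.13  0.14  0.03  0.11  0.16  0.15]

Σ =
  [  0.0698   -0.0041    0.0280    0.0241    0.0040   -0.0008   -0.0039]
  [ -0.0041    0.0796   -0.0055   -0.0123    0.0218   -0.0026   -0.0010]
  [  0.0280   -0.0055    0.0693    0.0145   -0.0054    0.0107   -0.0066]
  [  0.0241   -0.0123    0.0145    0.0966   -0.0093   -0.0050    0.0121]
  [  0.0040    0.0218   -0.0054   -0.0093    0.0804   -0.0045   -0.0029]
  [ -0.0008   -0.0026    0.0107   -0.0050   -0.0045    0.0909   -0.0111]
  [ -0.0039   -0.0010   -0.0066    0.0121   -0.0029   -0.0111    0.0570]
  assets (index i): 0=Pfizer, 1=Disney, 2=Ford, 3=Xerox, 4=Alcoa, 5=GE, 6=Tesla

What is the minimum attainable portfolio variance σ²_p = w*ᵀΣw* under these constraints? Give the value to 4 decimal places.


g=Σ⁻¹μ = [0.6145  1.5421  2.0372  -0.1534  1.2767  2.0438  3.4321]
h=Σ⁻¹𝟙 = [8.7401  12.3979  11.2077  7.2310  11.7692  13.7057  21.3899]
a=μᵀg=1.512489  b=𝟙ᵀg=10.792948  c=𝟙ᵀh=86.441428  D=ac−b²=14.253960
λ₁=(c·0.145−b)/D = (86.441428·0.145−10.792948)/14.253960 = 0.122146
λ₂=(a−b·0.145)/D = (1.512489−10.792948·0.145)/14.253960 = -0.003682
w* = 0.122146·g + -0.003682·h:
  w_0 = 0.122146·0.6145 + -0.003682·8.7401 = 0.0429  (Pfizer)
  w_1 = 0.122146·1.5421 + -0.003682·12.3979 = 0.1427  (Disney)
  w_2 = 0.122146·2.0372 + -0.003682·11.2077 = 0.2076  (Ford)
  w_3 = 0.122146·-0.1534 + -0.003682·7.2310 = -0.0454  (Xerox)
  w_4 = 0.122146·1.2767 + -0.003682·11.7692 = 0.1126  (Alcoa)
  w_5 = 0.122146·2.0438 + -0.003682·13.7057 = 0.1992  (GE)
  w_6 = 0.122146·3.4321 + -0.003682·21.3899 = 0.3404  (Tesla)
Σw_i=1.0000  μᵀw=0.1450
σ²=wᵀΣw=λ₁·μ_p+λ₂ = 0.122146·0.145 + -0.003682 = 0.014029 ≈ 0.0140

0.0140


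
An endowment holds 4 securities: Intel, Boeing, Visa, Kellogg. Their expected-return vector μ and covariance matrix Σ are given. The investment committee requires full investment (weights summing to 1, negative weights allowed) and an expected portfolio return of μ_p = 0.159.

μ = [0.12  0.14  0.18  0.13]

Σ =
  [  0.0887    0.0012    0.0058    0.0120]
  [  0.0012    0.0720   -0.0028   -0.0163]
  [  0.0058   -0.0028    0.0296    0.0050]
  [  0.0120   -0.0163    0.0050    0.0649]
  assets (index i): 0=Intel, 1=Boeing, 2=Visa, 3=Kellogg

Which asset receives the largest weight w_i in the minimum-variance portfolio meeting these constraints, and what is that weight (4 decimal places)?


p=Σ⁻¹μ = [0.6515  2.6351  5.8490  2.0938]
q=Σ⁻¹𝟙 = [6.7395  18.7219  31.4570  16.4408]
a=μᵀp=1.772105  b=𝟙ᵀp=11.229377  c=𝟙ᵀq=73.359240  D=ac−b²=3.901343
λ₁=(c·0.159−b)/D = (73.359240·0.159−11.229377)/3.901343 = 0.111434
λ₂=(a−b·0.159)/D = (1.772105−11.229377·0.159)/3.901343 = -0.003426
w* = 0.111434·p + -0.003426·q:
  w_0 = 0.111434·0.6515 + -0.003426·6.7395 = 0.0495  (Intel)
  w_1 = 0.111434·2.6351 + -0.003426·18.7219 = 0.2295  (Boeing)
  w_2 = 0.111434·5.8490 + -0.003426·31.4570 = 0.5440  (Visa)
  w_3 = 0.111434·2.0938 + -0.003426·16.4408 = 0.1770  (Kellogg)
Σw_i=1.0000  μᵀw=0.1590
σ²=wᵀΣw=λ₁·μ_p+λ₂ = 0.111434·0.159 + -0.003426 = 0.014292 ≈ 0.0143

Visa (0.5440)


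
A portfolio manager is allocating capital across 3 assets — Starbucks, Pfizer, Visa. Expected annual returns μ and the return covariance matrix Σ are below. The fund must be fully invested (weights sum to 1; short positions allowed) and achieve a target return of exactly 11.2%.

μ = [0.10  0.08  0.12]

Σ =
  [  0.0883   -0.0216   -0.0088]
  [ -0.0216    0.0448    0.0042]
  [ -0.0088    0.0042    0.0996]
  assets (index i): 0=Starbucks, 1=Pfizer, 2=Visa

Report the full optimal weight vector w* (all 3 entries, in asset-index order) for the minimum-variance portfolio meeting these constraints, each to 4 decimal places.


0.3683  0.0159  0.6159

x=Σ⁻¹μ = [1.8890  2.5781  1.2630]
y=Σ⁻¹𝟙 = [19.9428  30.9526  10.4969]
a=μᵀx=0.546711  b=𝟙ᵀx=5.730124  c=𝟙ᵀy=61.392371  D=ac−b²=0.729551
λ₁=(c·0.112−b)/D = (61.392371·0.112−5.730124)/0.729551 = 1.570585
λ₂=(a−b·0.112)/D = (0.546711−5.730124·0.112)/0.729551 = -0.130304
w* = 1.570585·x + -0.130304·y:
  w_0 = 1.570585·1.8890 + -0.130304·19.9428 = 0.3683  (Starbucks)
  w_1 = 1.570585·2.5781 + -0.130304·30.9526 = 0.0159  (Pfizer)
  w_2 = 1.570585·1.2630 + -0.130304·10.4969 = 0.6159  (Visa)
Σw_i=1.0000  μᵀw=0.1120
σ²=wᵀΣw=λ₁·μ_p+λ₂ = 1.570585·0.112 + -0.130304 = 0.045602 ≈ 0.0456


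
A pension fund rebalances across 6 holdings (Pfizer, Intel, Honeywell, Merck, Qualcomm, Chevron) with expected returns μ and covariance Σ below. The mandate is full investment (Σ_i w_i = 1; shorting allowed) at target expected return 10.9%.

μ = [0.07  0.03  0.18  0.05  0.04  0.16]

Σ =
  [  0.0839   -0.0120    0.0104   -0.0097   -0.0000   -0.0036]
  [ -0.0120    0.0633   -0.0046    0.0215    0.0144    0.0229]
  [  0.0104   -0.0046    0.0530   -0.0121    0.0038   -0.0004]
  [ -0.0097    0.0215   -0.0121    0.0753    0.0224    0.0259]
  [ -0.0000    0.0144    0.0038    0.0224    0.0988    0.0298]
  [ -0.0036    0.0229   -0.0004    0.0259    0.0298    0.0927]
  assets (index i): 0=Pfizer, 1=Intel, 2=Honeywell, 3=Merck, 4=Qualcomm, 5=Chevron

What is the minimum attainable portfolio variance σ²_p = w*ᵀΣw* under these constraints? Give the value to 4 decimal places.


x=Σ⁻¹μ = [0.5736  0.0504  3.5252  0.8495  -0.4288  1.6515]
y=Σ⁻¹𝟙 = [12.9126  13.5274  20.0210  12.0186  3.5931  3.5206]
a=μᵀx=0.965768  b=𝟙ᵀx=6.221438  c=𝟙ᵀy=65.593280  D=ac−b²=24.641607
λ₁=(c·0.109−b)/D = (65.593280·0.109−6.221438)/24.641607 = 0.037669
λ₂=(a−b·0.109)/D = (0.965768−6.221438·0.109)/24.641607 = 0.011673
w* = 0.037669·x + 0.011673·y:
  w_0 = 0.037669·0.5736 + 0.011673·12.9126 = 0.1723  (Pfizer)
  w_1 = 0.037669·0.0504 + 0.011673·13.5274 = 0.1598  (Intel)
  w_2 = 0.037669·3.5252 + 0.011673·20.0210 = 0.3665  (Honeywell)
  w_3 = 0.037669·0.8495 + 0.011673·12.0186 = 0.1723  (Merck)
  w_4 = 0.037669·-0.4288 + 0.011673·3.5931 = 0.0258  (Qualcomm)
  w_5 = 0.037669·1.6515 + 0.011673·3.5206 = 0.1033  (Chevron)
Σw_i=1.0000  μᵀw=0.1090
σ²=wᵀΣw=λ₁·μ_p+λ₂ = 0.037669·0.109 + 0.011673 = 0.015779 ≈ 0.0158

0.0158


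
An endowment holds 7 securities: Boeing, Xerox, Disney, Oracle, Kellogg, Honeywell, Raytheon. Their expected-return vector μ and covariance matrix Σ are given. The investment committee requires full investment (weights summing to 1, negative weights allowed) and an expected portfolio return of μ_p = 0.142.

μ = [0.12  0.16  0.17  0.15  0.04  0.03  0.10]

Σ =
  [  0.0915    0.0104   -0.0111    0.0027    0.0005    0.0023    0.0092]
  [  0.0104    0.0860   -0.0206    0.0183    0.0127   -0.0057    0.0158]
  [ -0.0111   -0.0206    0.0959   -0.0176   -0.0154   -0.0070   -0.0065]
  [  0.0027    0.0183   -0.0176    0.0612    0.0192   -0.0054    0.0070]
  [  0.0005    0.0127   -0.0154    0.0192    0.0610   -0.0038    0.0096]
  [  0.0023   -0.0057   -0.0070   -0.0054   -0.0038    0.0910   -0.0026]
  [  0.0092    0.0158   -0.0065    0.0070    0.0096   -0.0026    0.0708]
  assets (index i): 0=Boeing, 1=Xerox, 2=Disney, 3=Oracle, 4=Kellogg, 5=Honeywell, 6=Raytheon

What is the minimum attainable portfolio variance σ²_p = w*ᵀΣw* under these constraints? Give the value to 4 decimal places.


0.0140

u=Σ⁻¹μ = [1.2815  1.7143  2.9126  2.6595  0.0982  0.8159  0.8844]
v=Σ⁻¹𝟙 = [10.4956  9.1764  20.3263  14.6717  14.2897  14.6073  9.7270]
a=μᵀu=1.438985  b=𝟙ᵀu=10.366427  c=𝟙ᵀv=93.293977  D=ac−b²=26.785821
λ₁=(c·0.142−b)/D = (93.293977·0.142−10.366427)/26.785821 = 0.107569
λ₂=(a−b·0.142)/D = (1.438985−10.366427·0.142)/26.785821 = -0.001234
w* = 0.107569·u + -0.001234·v:
  w_0 = 0.107569·1.2815 + -0.001234·10.4956 = 0.1249  (Boeing)
  w_1 = 0.107569·1.7143 + -0.001234·9.1764 = 0.1731  (Xerox)
  w_2 = 0.107569·2.9126 + -0.001234·20.3263 = 0.2882  (Disney)
  w_3 = 0.107569·2.6595 + -0.001234·14.6717 = 0.2680  (Oracle)
  w_4 = 0.107569·0.0982 + -0.001234·14.2897 = -0.0071  (Kellogg)
  w_5 = 0.107569·0.8159 + -0.001234·14.6073 = 0.0697  (Honeywell)
  w_6 = 0.107569·0.8844 + -0.001234·9.7270 = 0.0831  (Raytheon)
Σw_i=1.0000  μᵀw=0.1420
σ²=wᵀΣw=λ₁·μ_p+λ₂ = 0.107569·0.142 + -0.001234 = 0.014041 ≈ 0.0140


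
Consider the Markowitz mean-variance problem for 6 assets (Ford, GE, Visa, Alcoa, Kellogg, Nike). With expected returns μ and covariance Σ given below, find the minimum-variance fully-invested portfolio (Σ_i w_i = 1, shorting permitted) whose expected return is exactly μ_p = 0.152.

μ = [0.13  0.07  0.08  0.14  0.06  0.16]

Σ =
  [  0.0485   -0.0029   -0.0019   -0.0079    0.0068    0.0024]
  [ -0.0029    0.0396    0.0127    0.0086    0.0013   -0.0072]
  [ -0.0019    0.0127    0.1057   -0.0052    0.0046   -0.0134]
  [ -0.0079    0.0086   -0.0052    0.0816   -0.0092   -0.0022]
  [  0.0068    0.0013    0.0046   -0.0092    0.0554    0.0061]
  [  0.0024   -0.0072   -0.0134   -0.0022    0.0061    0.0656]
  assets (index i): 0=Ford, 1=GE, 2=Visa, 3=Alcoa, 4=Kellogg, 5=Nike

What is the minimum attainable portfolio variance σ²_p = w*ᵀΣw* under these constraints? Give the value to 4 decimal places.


x=Σ⁻¹μ = [2.9281  1.6884  1.0258  2.0319  0.6350  2.7358]
y=Σ⁻¹𝟙 = [21.8475  23.4725  9.4156  14.6155  14.4717  18.0886]
a=μᵀx=1.341217  b=𝟙ᵀx=11.045150  c=𝟙ᵀy=101.911434  D=ac−b²=14.690031
λ₁=(c·0.152−b)/D = (101.911434·0.152−11.045150)/14.690031 = 0.302613
λ₂=(a−b·0.152)/D = (1.341217−11.045150·0.152)/14.690031 = -0.022985
w* = 0.302613·x + -0.022985·y:
  w_0 = 0.302613·2.9281 + -0.022985·21.8475 = 0.3839  (Ford)
  w_1 = 0.302613·1.6884 + -0.022985·23.4725 = -0.0286  (GE)
  w_2 = 0.302613·1.0258 + -0.022985·9.4156 = 0.0940  (Visa)
  w_3 = 0.302613·2.0319 + -0.022985·14.6155 = 0.2790  (Alcoa)
  w_4 = 0.302613·0.6350 + -0.022985·14.4717 = -0.1405  (Kellogg)
  w_5 = 0.302613·2.7358 + -0.022985·18.0886 = 0.4121  (Nike)
Σw_i=1.0000  μᵀw=0.1520
σ²=wᵀΣw=λ₁·μ_p+λ₂ = 0.302613·0.152 + -0.022985 = 0.023012 ≈ 0.0230

0.0230


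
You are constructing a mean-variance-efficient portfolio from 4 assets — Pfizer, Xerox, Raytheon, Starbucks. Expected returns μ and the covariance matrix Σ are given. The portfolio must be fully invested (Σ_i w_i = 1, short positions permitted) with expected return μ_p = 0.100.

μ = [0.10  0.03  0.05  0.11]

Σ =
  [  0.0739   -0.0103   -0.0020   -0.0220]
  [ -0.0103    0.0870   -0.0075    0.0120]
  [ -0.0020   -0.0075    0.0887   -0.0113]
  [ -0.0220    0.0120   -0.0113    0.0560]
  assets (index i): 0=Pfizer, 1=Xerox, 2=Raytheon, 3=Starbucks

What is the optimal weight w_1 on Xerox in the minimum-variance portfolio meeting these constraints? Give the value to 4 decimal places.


-0.0161

x=Σ⁻¹μ = [2.3207  0.2914  1.0255  3.0205]
y=Σ⁻¹𝟙 = [23.9783  11.8786  16.3911  28.0393]
a=μᵀx=0.624342  b=𝟙ᵀx=6.658060  c=𝟙ᵀy=80.287238  D=ac−b²=5.796971
λ₁=(c·0.100−b)/D = (80.287238·0.100−6.658060)/5.796971 = 0.236445
λ₂=(a−b·0.100)/D = (0.624342−6.658060·0.100)/5.796971 = -0.007153
w* = 0.236445·x + -0.007153·y:
  w_0 = 0.236445·2.3207 + -0.007153·23.9783 = 0.3772  (Pfizer)
  w_1 = 0.236445·0.2914 + -0.007153·11.8786 = -0.0161  (Xerox)
  w_2 = 0.236445·1.0255 + -0.007153·16.3911 = 0.1252  (Raytheon)
  w_3 = 0.236445·3.0205 + -0.007153·28.0393 = 0.5136  (Starbucks)
Σw_i=1.0000  μᵀw=0.1000
σ²=wᵀΣw=λ₁·μ_p+λ₂ = 0.236445·0.100 + -0.007153 = 0.016492 ≈ 0.0165


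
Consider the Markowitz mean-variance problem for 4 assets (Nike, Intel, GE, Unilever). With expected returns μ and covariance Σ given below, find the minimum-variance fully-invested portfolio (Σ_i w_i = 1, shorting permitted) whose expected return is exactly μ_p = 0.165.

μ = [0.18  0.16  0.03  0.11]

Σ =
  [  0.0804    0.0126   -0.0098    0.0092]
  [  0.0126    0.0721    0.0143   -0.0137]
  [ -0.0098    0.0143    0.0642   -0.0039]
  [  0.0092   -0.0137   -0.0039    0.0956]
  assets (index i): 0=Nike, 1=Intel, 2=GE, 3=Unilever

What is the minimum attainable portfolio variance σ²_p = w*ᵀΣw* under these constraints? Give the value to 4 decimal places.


0.0350

g=Σ⁻¹μ = [1.8097  2.0765  0.3593  1.2887]
h=Σ⁻¹𝟙 = [11.2806  11.0163  15.5484  11.5877]
a=μᵀg=0.810523  b=𝟙ᵀg=5.534211  c=𝟙ᵀh=49.432988  D=ac−b²=9.439101
λ₁=(c·0.165−b)/D = (49.432988·0.165−5.534211)/9.439101 = 0.277805
λ₂=(a−b·0.165)/D = (0.810523−5.534211·0.165)/9.439101 = -0.010872
w* = 0.277805·g + -0.010872·h:
  w_0 = 0.277805·1.8097 + -0.010872·11.2806 = 0.3801  (Nike)
  w_1 = 0.277805·2.0765 + -0.010872·11.0163 = 0.4571  (Intel)
  w_2 = 0.277805·0.3593 + -0.010872·15.5484 = -0.0692  (GE)
  w_3 = 0.277805·1.2887 + -0.010872·11.5877 = 0.2320  (Unilever)
Σw_i=1.0000  μᵀw=0.1650
σ²=wᵀΣw=λ₁·μ_p+λ₂ = 0.277805·0.165 + -0.010872 = 0.034966 ≈ 0.0350


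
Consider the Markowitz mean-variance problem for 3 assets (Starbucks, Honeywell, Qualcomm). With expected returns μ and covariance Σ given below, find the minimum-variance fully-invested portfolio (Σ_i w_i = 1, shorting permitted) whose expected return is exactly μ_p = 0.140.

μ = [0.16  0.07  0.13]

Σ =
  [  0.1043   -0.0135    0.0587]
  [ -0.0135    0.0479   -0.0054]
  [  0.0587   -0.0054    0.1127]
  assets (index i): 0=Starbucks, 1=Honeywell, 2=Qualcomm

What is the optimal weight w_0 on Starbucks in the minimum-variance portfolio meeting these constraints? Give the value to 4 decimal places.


0.7167

x=Σ⁻¹μ = [1.5336  1.9441  0.4479]
y=Σ⁻¹𝟙 = [10.0132  24.2422  4.8193]
a=μᵀx=0.439687  b=𝟙ᵀx=3.925576  c=𝟙ᵀy=39.074716  D=ac−b²=1.770508
λ₁=(c·0.140−b)/D = (39.074716·0.140−3.925576)/1.770508 = 0.872565
λ₂=(a−b·0.140)/D = (0.439687−3.925576·0.140)/1.770508 = -0.062069
w* = 0.872565·x + -0.062069·y:
  w_0 = 0.872565·1.5336 + -0.062069·10.0132 = 0.7167  (Starbucks)
  w_1 = 0.872565·1.9441 + -0.062069·24.2422 = 0.1917  (Honeywell)
  w_2 = 0.872565·0.4479 + -0.062069·4.8193 = 0.0917  (Qualcomm)
Σw_i=1.0000  μᵀw=0.1400
σ²=wᵀΣw=λ₁·μ_p+λ₂ = 0.872565·0.140 + -0.062069 = 0.060090 ≈ 0.0601


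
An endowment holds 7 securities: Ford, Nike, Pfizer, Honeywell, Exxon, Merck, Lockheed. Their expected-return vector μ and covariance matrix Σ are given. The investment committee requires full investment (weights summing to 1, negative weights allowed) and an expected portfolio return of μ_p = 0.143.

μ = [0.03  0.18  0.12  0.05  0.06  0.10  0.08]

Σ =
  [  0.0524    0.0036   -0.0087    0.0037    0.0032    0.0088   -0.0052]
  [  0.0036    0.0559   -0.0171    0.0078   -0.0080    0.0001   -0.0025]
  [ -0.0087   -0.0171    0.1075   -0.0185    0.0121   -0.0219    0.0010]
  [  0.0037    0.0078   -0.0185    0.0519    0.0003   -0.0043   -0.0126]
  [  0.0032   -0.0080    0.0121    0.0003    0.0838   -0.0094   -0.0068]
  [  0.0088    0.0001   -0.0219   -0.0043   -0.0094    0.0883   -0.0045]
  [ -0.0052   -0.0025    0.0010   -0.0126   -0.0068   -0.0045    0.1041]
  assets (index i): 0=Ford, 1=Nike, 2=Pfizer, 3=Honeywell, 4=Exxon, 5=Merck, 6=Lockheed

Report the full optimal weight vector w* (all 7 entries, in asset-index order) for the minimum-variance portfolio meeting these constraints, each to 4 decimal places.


x=Σ⁻¹μ = [0.3060  3.8777  2.2990  1.6233  1.0497  1.9199  1.2029]
y=Σ⁻¹𝟙 = [16.7510  22.0063  20.9690  27.5214  13.6160  18.4257  15.7870]
a=μᵀx=1.415411  b=𝟙ᵀx=12.278500  c=𝟙ᵀy=135.076359  D=ac−b²=40.427069
λ₁=(c·0.143−b)/D = (135.076359·0.143−12.278500)/40.427069 = 0.174077
λ₂=(a−b·0.143)/D = (1.415411−12.278500·0.143)/40.427069 = -0.008420
w* = 0.174077·x + -0.008420·y:
  w_0 = 0.174077·0.3060 + -0.008420·16.7510 = -0.0878  (Ford)
  w_1 = 0.174077·3.8777 + -0.008420·22.0063 = 0.4897  (Nike)
  w_2 = 0.174077·2.2990 + -0.008420·20.9690 = 0.2236  (Pfizer)
  w_3 = 0.174077·1.6233 + -0.008420·27.5214 = 0.0508  (Honeywell)
  w_4 = 0.174077·1.0497 + -0.008420·13.6160 = 0.0681  (Exxon)
  w_5 = 0.174077·1.9199 + -0.008420·18.4257 = 0.1791  (Merck)
  w_6 = 0.174077·1.2029 + -0.008420·15.7870 = 0.0765  (Lockheed)
Σw_i=1.0000  μᵀw=0.1430
σ²=wᵀΣw=λ₁·μ_p+λ₂ = 0.174077·0.143 + -0.008420 = 0.016473 ≈ 0.0165

-0.0878  0.4897  0.2236  0.0508  0.0681  0.1791  0.0765


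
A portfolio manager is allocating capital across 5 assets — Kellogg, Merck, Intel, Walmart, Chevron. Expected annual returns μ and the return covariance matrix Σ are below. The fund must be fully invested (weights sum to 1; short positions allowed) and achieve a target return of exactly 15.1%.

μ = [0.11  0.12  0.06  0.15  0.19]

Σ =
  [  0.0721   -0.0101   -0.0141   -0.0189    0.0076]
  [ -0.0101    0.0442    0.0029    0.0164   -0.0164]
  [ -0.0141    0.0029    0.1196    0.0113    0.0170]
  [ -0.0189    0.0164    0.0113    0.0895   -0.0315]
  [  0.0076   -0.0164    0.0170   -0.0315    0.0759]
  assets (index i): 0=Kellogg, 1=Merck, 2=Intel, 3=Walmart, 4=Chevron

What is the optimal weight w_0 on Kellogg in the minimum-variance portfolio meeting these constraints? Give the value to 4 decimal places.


p=Σ⁻¹μ = [2.3465  3.7642  -0.2279  3.0601  4.4027]
q=Σ⁻¹𝟙 = [21.1771  29.2511  5.0803  17.9858  23.7017]
a=μᵀp=1.991674  b=𝟙ᵀp=13.345604  c=𝟙ᵀq=97.195831  D=ac−b²=15.477259
λ₁=(c·0.151−b)/D = (97.195831·0.151−13.345604)/15.477259 = 0.085995
λ₂=(a−b·0.151)/D = (1.991674−13.345604·0.151)/15.477259 = -0.001519
w* = 0.085995·p + -0.001519·q:
  w_0 = 0.085995·2.3465 + -0.001519·21.1771 = 0.1696  (Kellogg)
  w_1 = 0.085995·3.7642 + -0.001519·29.2511 = 0.2793  (Merck)
  w_2 = 0.085995·-0.2279 + -0.001519·5.0803 = -0.0273  (Intel)
  w_3 = 0.085995·3.0601 + -0.001519·17.9858 = 0.2358  (Walmart)
  w_4 = 0.085995·4.4027 + -0.001519·23.7017 = 0.3426  (Chevron)
Σw_i=1.0000  μᵀw=0.1510
σ²=wᵀΣw=λ₁·μ_p+λ₂ = 0.085995·0.151 + -0.001519 = 0.011466 ≈ 0.0115

0.1696


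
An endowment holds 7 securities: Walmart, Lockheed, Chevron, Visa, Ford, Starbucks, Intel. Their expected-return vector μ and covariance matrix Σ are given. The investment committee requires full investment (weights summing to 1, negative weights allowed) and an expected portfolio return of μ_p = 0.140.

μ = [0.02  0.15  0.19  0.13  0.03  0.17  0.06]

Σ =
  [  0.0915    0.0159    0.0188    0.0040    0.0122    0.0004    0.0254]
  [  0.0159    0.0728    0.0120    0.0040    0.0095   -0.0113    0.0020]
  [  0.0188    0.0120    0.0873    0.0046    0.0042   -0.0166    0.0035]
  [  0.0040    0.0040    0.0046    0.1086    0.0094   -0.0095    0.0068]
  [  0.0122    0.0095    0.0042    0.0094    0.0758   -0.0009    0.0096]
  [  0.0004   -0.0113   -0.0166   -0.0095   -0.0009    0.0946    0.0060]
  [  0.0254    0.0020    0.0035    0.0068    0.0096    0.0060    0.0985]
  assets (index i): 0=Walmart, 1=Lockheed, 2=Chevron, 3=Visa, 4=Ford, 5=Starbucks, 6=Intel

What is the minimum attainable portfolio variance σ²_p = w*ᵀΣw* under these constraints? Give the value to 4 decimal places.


x=Σ⁻¹μ = [-0.8515  2.1671  2.4729  1.2466  -0.0577  2.5890  0.4587]
y=Σ⁻¹𝟙 = [3.3099  11.6733  10.7444  8.2843  8.9387  14.3500  6.3628]
a=μᵀx=1.405859  b=𝟙ᵀx=8.025010  c=𝟙ᵀy=63.663375  D=ac−b²=25.100970
λ₁=(c·0.140−b)/D = (63.663375·0.140−8.025010)/25.100970 = 0.035372
λ₂=(a−b·0.140)/D = (1.405859−8.025010·0.140)/25.100970 = 0.011249
w* = 0.035372·x + 0.011249·y:
  w_0 = 0.035372·-0.8515 + 0.011249·3.3099 = 0.0071  (Walmart)
  w_1 = 0.035372·2.1671 + 0.011249·11.6733 = 0.2080  (Lockheed)
  w_2 = 0.035372·2.4729 + 0.011249·10.7444 = 0.2083  (Chevron)
  w_3 = 0.035372·1.2466 + 0.011249·8.2843 = 0.1373  (Visa)
  w_4 = 0.035372·-0.0577 + 0.011249·8.9387 = 0.0985  (Ford)
  w_5 = 0.035372·2.5890 + 0.011249·14.3500 = 0.2530  (Starbucks)
  w_6 = 0.035372·0.4587 + 0.011249·6.3628 = 0.0878  (Intel)
Σw_i=1.0000  μᵀw=0.1400
σ²=wᵀΣw=λ₁·μ_p+λ₂ = 0.035372·0.140 + 0.011249 = 0.016201 ≈ 0.0162

0.0162


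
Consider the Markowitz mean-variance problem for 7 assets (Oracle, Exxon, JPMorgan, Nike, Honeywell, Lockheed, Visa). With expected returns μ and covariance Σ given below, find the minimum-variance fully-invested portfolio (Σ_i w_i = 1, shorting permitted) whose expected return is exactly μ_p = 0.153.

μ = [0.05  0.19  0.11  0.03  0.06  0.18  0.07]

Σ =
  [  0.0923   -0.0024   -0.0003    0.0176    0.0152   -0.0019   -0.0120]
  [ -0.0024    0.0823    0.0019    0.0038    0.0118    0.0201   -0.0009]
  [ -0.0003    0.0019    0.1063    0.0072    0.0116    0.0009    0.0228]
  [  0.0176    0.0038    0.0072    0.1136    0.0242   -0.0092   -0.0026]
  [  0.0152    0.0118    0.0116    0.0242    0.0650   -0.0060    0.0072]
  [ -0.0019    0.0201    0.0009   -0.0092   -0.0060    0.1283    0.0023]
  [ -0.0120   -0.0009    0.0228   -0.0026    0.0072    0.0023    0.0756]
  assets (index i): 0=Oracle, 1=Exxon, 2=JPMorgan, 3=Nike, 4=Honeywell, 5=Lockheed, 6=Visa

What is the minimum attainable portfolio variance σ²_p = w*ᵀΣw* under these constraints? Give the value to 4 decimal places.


0.0313

u=Σ⁻¹μ = [0.6595  2.0107  0.7949  0.0990  0.2420  1.0969  0.7618]
v=Σ⁻¹𝟙 = [10.5807  9.4577  5.2897  5.8071  7.3217  6.9630  12.7148]
a=μᵀu=0.770702  b=𝟙ᵀu=5.664759  c=𝟙ᵀv=58.134761  D=ac−b²=12.715109
λ₁=(c·0.153−b)/D = (58.134761·0.153−5.664759)/12.715109 = 0.254017
λ₂=(a−b·0.153)/D = (0.770702−5.664759·0.153)/12.715109 = -0.007551
w* = 0.254017·u + -0.007551·v:
  w_0 = 0.254017·0.6595 + -0.007551·10.5807 = 0.0876  (Oracle)
  w_1 = 0.254017·2.0107 + -0.007551·9.4577 = 0.4393  (Exxon)
  w_2 = 0.254017·0.7949 + -0.007551·5.2897 = 0.1620  (JPMorgan)
  w_3 = 0.254017·0.0990 + -0.007551·5.8071 = -0.0187  (Nike)
  w_4 = 0.254017·0.2420 + -0.007551·7.3217 = 0.0062  (Honeywell)
  w_5 = 0.254017·1.0969 + -0.007551·6.9630 = 0.2261  (Lockheed)
  w_6 = 0.254017·0.7618 + -0.007551·12.7148 = 0.0975  (Visa)
Σw_i=1.0000  μᵀw=0.1530
σ²=wᵀΣw=λ₁·μ_p+λ₂ = 0.254017·0.153 + -0.007551 = 0.031314 ≈ 0.0313


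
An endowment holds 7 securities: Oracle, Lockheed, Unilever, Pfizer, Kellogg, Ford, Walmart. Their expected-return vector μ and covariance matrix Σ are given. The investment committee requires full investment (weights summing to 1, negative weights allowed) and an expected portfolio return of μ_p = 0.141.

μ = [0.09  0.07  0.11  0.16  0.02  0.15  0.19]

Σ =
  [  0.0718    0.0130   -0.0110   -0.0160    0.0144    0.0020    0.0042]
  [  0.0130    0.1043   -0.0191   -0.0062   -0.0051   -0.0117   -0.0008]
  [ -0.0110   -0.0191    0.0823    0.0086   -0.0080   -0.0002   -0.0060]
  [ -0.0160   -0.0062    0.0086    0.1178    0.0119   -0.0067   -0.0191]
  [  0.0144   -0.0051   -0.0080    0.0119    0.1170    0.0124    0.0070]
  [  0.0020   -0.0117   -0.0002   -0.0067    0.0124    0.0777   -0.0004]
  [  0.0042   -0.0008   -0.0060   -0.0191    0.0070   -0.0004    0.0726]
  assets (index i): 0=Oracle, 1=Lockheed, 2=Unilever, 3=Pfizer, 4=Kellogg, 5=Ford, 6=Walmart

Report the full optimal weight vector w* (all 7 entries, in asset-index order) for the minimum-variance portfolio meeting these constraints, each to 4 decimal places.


x=Σ⁻¹μ = [1.6600  1.1918  1.7973  2.2455  -0.5377  2.3685  3.3384]
y=Σ⁻¹𝟙 = [14.7077  13.8368  17.7162  13.1840  4.5516  15.1219  17.6528]
a=μᵀx=1.768625  b=𝟙ᵀx=12.063849  c=𝟙ᵀy=96.771042  D=ac−b²=25.615217
λ₁=(c·0.141−b)/D = (96.771042·0.141−12.063849)/25.615217 = 0.061716
λ₂=(a−b·0.141)/D = (1.768625−12.063849·0.141)/25.615217 = 0.002640
w* = 0.061716·x + 0.002640·y:
  w_0 = 0.061716·1.6600 + 0.002640·14.7077 = 0.1413  (Oracle)
  w_1 = 0.061716·1.1918 + 0.002640·13.8368 = 0.1101  (Lockheed)
  w_2 = 0.061716·1.7973 + 0.002640·17.7162 = 0.1577  (Unilever)
  w_3 = 0.061716·2.2455 + 0.002640·13.1840 = 0.1734  (Pfizer)
  w_4 = 0.061716·-0.5377 + 0.002640·4.5516 = -0.0212  (Kellogg)
  w_5 = 0.061716·2.3685 + 0.002640·15.1219 = 0.1861  (Ford)
  w_6 = 0.061716·3.3384 + 0.002640·17.6528 = 0.2526  (Walmart)
Σw_i=1.0000  μᵀw=0.1410
σ²=wᵀΣw=λ₁·μ_p+λ₂ = 0.061716·0.141 + 0.002640 = 0.011342 ≈ 0.0113

0.1413  0.1101  0.1577  0.1734  -0.0212  0.1861  0.2526


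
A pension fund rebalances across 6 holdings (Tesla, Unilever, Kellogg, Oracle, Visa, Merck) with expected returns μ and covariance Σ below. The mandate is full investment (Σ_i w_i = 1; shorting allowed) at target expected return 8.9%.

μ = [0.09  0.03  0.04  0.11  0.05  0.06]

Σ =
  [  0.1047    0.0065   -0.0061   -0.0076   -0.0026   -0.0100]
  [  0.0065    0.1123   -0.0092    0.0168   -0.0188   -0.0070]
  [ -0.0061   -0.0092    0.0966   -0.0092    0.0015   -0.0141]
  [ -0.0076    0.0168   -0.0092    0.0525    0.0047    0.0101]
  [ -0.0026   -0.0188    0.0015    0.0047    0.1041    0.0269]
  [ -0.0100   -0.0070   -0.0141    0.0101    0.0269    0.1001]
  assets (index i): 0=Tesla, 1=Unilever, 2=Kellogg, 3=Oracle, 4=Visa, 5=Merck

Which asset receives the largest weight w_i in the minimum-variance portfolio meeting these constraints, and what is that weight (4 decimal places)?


p=Σ⁻¹μ = [1.1256  0.0020  0.7736  2.2694  0.2603  0.5220]
q=Σ⁻¹𝟙 = [12.3512  8.6567  15.0160  18.0676  7.8594  10.0093]
a=μᵀp=0.426278  b=𝟙ᵀp=4.952921  c=𝟙ᵀq=71.960345  D=ac−b²=6.143675
λ₁=(c·0.089−b)/D = (71.960345·0.089−4.952921)/6.143675 = 0.236267
λ₂=(a−b·0.089)/D = (0.426278−4.952921·0.089)/6.143675 = -0.002365
w* = 0.236267·p + -0.002365·q:
  w_0 = 0.236267·1.1256 + -0.002365·12.3512 = 0.2367  (Tesla)
  w_1 = 0.236267·0.0020 + -0.002365·8.6567 = -0.0200  (Unilever)
  w_2 = 0.236267·0.7736 + -0.002365·15.0160 = 0.1473  (Kellogg)
  w_3 = 0.236267·2.2694 + -0.002365·18.0676 = 0.4934  (Oracle)
  w_4 = 0.236267·0.2603 + -0.002365·7.8594 = 0.0429  (Visa)
  w_5 = 0.236267·0.5220 + -0.002365·10.0093 = 0.0997  (Merck)
Σw_i=1.0000  μᵀw=0.0890
σ²=wᵀΣw=λ₁·μ_p+λ₂ = 0.236267·0.089 + -0.002365 = 0.018662 ≈ 0.0187

Oracle (0.4934)


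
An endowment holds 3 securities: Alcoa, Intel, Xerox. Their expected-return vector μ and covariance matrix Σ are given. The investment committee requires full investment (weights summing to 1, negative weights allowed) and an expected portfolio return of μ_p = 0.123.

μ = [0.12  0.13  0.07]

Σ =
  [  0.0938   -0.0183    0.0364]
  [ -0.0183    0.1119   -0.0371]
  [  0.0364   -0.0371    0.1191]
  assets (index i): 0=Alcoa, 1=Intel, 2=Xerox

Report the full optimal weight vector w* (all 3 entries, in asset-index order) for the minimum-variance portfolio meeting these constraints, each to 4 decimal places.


0.4787  0.4845  0.0369

g=Σ⁻¹μ = [1.3278  1.6050  0.6819]
h=Σ⁻¹𝟙 = [9.5552  13.7331  9.7539]
a=μᵀg=0.415718  b=𝟙ᵀg=3.614688  c=𝟙ᵀh=33.042099  D=ac−b²=0.670243
λ₁=(c·0.123−b)/D = (33.042099·0.123−3.614688)/0.670243 = 0.670638
λ₂=(a−b·0.123)/D = (0.415718−3.614688·0.123)/0.670243 = -0.043101
w* = 0.670638·g + -0.043101·h:
  w_0 = 0.670638·1.3278 + -0.043101·9.5552 = 0.4787  (Alcoa)
  w_1 = 0.670638·1.6050 + -0.043101·13.7331 = 0.4845  (Intel)
  w_2 = 0.670638·0.6819 + -0.043101·9.7539 = 0.0369  (Xerox)
Σw_i=1.0000  μᵀw=0.1230
σ²=wᵀΣw=λ₁·μ_p+λ₂ = 0.670638·0.123 + -0.043101 = 0.039387 ≈ 0.0394


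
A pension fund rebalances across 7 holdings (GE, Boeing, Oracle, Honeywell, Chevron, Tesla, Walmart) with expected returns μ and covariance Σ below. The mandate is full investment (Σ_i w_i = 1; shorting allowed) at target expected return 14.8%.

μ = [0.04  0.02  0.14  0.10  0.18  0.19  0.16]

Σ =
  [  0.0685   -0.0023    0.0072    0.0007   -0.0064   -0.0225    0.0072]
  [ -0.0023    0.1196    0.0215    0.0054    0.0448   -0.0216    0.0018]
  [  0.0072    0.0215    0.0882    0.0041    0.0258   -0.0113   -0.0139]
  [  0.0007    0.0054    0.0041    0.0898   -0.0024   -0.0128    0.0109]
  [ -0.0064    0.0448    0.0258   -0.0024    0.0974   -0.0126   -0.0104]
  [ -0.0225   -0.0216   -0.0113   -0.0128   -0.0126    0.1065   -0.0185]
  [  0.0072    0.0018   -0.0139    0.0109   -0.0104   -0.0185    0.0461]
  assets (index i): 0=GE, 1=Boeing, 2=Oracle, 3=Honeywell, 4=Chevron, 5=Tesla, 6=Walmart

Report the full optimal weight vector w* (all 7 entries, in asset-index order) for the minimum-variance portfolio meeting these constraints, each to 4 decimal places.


0.1202  0.0006  0.1234  0.0729  0.1420  0.2171  0.3238

p=Σ⁻¹μ = [1.1374  -0.7342  2.1889  0.9243  2.7853  3.5592  5.8199]
q=Σ⁻¹𝟙 = [19.0391  5.1453  12.5782  9.9364  12.6555  24.1268  32.4978]
a=μᵀp=2.538487  b=𝟙ᵀp=15.680801  c=𝟙ᵀq=115.979199  D=ac−b²=48.524122
λ₁=(c·0.148−b)/D = (115.979199·0.148−15.680801)/48.524122 = 0.030585
λ₂=(a−b·0.148)/D = (2.538487−15.680801·0.148)/48.524122 = 0.004487
w* = 0.030585·p + 0.004487·q:
  w_0 = 0.030585·1.1374 + 0.004487·19.0391 = 0.1202  (GE)
  w_1 = 0.030585·-0.7342 + 0.004487·5.1453 = 0.0006  (Boeing)
  w_2 = 0.030585·2.1889 + 0.004487·12.5782 = 0.1234  (Oracle)
  w_3 = 0.030585·0.9243 + 0.004487·9.9364 = 0.0729  (Honeywell)
  w_4 = 0.030585·2.7853 + 0.004487·12.6555 = 0.1420  (Chevron)
  w_5 = 0.030585·3.5592 + 0.004487·24.1268 = 0.2171  (Tesla)
  w_6 = 0.030585·5.8199 + 0.004487·32.4978 = 0.3238  (Walmart)
Σw_i=1.0000  μᵀw=0.1480
σ²=wᵀΣw=λ₁·μ_p+λ₂ = 0.030585·0.148 + 0.004487 = 0.009014 ≈ 0.0090


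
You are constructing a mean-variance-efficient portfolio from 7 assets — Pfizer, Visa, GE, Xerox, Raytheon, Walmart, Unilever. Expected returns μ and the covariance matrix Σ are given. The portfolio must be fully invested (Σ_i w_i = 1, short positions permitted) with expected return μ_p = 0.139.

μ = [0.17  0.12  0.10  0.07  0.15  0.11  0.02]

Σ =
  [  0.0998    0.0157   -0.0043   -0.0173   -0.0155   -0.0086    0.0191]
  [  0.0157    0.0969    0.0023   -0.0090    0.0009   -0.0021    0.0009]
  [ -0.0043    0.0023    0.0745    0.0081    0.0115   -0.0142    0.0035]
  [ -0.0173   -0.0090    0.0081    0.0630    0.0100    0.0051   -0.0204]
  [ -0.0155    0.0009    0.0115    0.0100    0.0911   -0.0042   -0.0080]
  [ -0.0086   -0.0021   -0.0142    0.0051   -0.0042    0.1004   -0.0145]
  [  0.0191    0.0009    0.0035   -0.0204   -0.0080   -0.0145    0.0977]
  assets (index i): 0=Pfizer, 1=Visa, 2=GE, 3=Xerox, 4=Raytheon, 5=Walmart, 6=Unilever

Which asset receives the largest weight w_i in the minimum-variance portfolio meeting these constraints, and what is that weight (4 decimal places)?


Pfizer (0.3052)

u=Σ⁻¹μ = [2.1824  0.9979  1.2834  1.4047  1.7975  1.5455  0.3928]
v=Σ⁻¹𝟙 = [12.7908  9.9971  11.8988  21.0907  11.1936  14.4654  14.6837]
a=μᵀu=1.164921  b=𝟙ᵀu=9.604233  c=𝟙ᵀv=96.120150  D=ac−b²=19.731090
λ₁=(c·0.139−b)/D = (96.120150·0.139−9.604233)/19.731090 = 0.190383
λ₂=(a−b·0.139)/D = (1.164921−9.604233·0.139)/19.731090 = -0.008619
w* = 0.190383·u + -0.008619·v:
  w_0 = 0.190383·2.1824 + -0.008619·12.7908 = 0.3052  (Pfizer)
  w_1 = 0.190383·0.9979 + -0.008619·9.9971 = 0.1038  (Visa)
  w_2 = 0.190383·1.2834 + -0.008619·11.8988 = 0.1418  (GE)
  w_3 = 0.190383·1.4047 + -0.008619·21.0907 = 0.0856  (Xerox)
  w_4 = 0.190383·1.7975 + -0.008619·11.1936 = 0.2457  (Raytheon)
  w_5 = 0.190383·1.5455 + -0.008619·14.4654 = 0.1696  (Walmart)
  w_6 = 0.190383·0.3928 + -0.008619·14.6837 = -0.0518  (Unilever)
Σw_i=1.0000  μᵀw=0.1390
σ²=wᵀΣw=λ₁·μ_p+λ₂ = 0.190383·0.139 + -0.008619 = 0.017844 ≈ 0.0178


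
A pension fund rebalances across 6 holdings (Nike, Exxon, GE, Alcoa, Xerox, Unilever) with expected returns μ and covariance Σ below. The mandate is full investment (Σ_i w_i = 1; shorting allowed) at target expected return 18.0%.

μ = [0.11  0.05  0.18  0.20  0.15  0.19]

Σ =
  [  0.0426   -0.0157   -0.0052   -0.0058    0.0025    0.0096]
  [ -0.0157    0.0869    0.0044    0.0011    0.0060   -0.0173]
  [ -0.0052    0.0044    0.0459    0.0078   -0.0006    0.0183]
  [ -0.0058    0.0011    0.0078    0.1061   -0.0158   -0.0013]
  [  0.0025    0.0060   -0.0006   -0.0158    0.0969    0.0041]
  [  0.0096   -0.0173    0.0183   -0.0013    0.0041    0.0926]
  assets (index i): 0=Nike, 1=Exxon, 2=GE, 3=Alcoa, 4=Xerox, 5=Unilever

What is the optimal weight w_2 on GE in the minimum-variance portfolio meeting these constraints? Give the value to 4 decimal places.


0.3714

g=Σ⁻¹μ = [3.3119  1.0972  3.3835  2.0742  1.7031  1.1985]
h=Σ⁻¹𝟙 = [31.4316  16.6637  19.3868  11.1348  10.1365  6.5300]
a=μᵀg=1.926228  b=𝟙ᵀg=12.768416  c=𝟙ᵀh=95.283357  D=ac−b²=20.505061
λ₁=(c·0.180−b)/D = (95.283357·0.180−12.768416)/20.505061 = 0.213732
λ₂=(a−b·0.180)/D = (1.926228−12.768416·0.180)/20.505061 = -0.018146
w* = 0.213732·g + -0.018146·h:
  w_0 = 0.213732·3.3119 + -0.018146·31.4316 = 0.1375  (Nike)
  w_1 = 0.213732·1.0972 + -0.018146·16.6637 = -0.0679  (Exxon)
  w_2 = 0.213732·3.3835 + -0.018146·19.3868 = 0.3714  (GE)
  w_3 = 0.213732·2.0742 + -0.018146·11.1348 = 0.2413  (Alcoa)
  w_4 = 0.213732·1.7031 + -0.018146·10.1365 = 0.1801  (Xerox)
  w_5 = 0.213732·1.1985 + -0.018146·6.5300 = 0.1377  (Unilever)
Σw_i=1.0000  μᵀw=0.1800
σ²=wᵀΣw=λ₁·μ_p+λ₂ = 0.213732·0.180 + -0.018146 = 0.020326 ≈ 0.0203


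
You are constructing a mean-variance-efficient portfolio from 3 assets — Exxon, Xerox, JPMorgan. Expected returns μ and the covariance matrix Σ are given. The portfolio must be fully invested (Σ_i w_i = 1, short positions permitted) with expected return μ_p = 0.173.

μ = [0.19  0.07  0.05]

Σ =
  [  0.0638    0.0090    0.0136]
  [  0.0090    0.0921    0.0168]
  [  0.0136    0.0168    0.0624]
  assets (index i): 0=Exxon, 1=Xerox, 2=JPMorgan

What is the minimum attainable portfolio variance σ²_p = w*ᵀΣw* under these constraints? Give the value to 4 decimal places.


g=Σ⁻¹μ = [2.9029  0.4686  0.0424]
h=Σ⁻¹𝟙 = [12.1881  7.6014  11.3227]
a=μᵀg=0.586477  b=𝟙ᵀg=3.413964  c=𝟙ᵀh=31.112171  D=ac−b²=6.591434
λ₁=(c·0.173−b)/D = (31.112171·0.173−3.413964)/6.591434 = 0.298636
λ₂=(a−b·0.173)/D = (0.586477−3.413964·0.173)/6.591434 = -0.000628
w* = 0.298636·g + -0.000628·h:
  w_0 = 0.298636·2.9029 + -0.000628·12.1881 = 0.8593  (Exxon)
  w_1 = 0.298636·0.4686 + -0.000628·7.6014 = 0.1352  (Xerox)
  w_2 = 0.298636·0.0424 + -0.000628·11.3227 = 0.0056  (JPMorgan)
Σw_i=1.0000  μᵀw=0.1730
σ²=wᵀΣw=λ₁·μ_p+λ₂ = 0.298636·0.173 + -0.000628 = 0.051036 ≈ 0.0510

0.0510


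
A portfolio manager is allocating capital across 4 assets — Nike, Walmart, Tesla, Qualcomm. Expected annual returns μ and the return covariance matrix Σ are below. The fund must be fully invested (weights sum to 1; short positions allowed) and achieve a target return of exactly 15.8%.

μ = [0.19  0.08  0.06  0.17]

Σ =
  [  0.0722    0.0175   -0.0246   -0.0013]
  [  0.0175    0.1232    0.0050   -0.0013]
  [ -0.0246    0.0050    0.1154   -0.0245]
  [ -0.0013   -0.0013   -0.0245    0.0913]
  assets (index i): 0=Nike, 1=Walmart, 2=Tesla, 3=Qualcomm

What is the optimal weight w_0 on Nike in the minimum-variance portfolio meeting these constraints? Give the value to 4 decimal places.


0.4741

u=Σ⁻¹μ = [3.2182  0.1481  1.7020  2.3666]
v=Σ⁻¹𝟙 = [18.2241  5.0577  15.6167  15.4751]
a=μᵀu=1.127756  b=𝟙ᵀu=7.434953  c=𝟙ᵀv=54.373532  D=ac−b²=6.041555
λ₁=(c·0.158−b)/D = (54.373532·0.158−7.434953)/6.041555 = 0.191352
λ₂=(a−b·0.158)/D = (1.127756−7.434953·0.158)/6.041555 = -0.007774
w* = 0.191352·u + -0.007774·v:
  w_0 = 0.191352·3.2182 + -0.007774·18.2241 = 0.4741  (Nike)
  w_1 = 0.191352·0.1481 + -0.007774·5.0577 = -0.0110  (Walmart)
  w_2 = 0.191352·1.7020 + -0.007774·15.6167 = 0.2043  (Tesla)
  w_3 = 0.191352·2.3666 + -0.007774·15.4751 = 0.3326  (Qualcomm)
Σw_i=1.0000  μᵀw=0.1580
σ²=wᵀΣw=λ₁·μ_p+λ₂ = 0.191352·0.158 + -0.007774 = 0.022460 ≈ 0.0225


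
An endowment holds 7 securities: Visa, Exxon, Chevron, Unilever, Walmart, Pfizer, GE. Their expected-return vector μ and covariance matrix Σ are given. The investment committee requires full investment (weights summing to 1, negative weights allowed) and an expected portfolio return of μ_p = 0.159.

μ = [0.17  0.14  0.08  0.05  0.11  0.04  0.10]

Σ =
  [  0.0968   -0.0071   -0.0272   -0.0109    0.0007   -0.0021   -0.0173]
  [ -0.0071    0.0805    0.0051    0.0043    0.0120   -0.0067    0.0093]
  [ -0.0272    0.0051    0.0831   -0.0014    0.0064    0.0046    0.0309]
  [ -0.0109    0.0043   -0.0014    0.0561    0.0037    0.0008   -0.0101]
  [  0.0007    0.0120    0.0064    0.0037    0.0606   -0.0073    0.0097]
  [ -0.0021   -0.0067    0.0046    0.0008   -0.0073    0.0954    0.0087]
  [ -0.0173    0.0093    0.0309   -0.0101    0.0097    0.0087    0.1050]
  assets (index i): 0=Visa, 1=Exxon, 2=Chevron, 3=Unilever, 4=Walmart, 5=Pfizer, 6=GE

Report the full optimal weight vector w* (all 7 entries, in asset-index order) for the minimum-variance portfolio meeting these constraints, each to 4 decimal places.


0.4899  0.3481  0.1260  -0.0953  0.1424  -0.1186  0.1075

u=Σ⁻¹μ = [2.5389  1.5803  1.2912  1.3591  1.1845  0.5276  0.8283]
v=Σ⁻¹𝟙 = [18.8695  10.3652  13.5289  21.5256  11.5557  10.9630  7.8280]
a=μᵀu=1.058341  b=𝟙ᵀu=9.309983  c=𝟙ᵀv=94.635907  D=ac−b²=13.481239
λ₁=(c·0.159−b)/D = (94.635907·0.159−9.309983)/13.481239 = 0.425564
λ₂=(a−b·0.159)/D = (1.058341−9.309983·0.159)/13.481239 = -0.031299
w* = 0.425564·u + -0.031299·v:
  w_0 = 0.425564·2.5389 + -0.031299·18.8695 = 0.4899  (Visa)
  w_1 = 0.425564·1.5803 + -0.031299·10.3652 = 0.3481  (Exxon)
  w_2 = 0.425564·1.2912 + -0.031299·13.5289 = 0.1260  (Chevron)
  w_3 = 0.425564·1.3591 + -0.031299·21.5256 = -0.0953  (Unilever)
  w_4 = 0.425564·1.1845 + -0.031299·11.5557 = 0.1424  (Walmart)
  w_5 = 0.425564·0.5276 + -0.031299·10.9630 = -0.1186  (Pfizer)
  w_6 = 0.425564·0.8283 + -0.031299·7.8280 = 0.1075  (GE)
Σw_i=1.0000  μᵀw=0.1590
σ²=wᵀΣw=λ₁·μ_p+λ₂ = 0.425564·0.159 + -0.031299 = 0.036366 ≈ 0.0364
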